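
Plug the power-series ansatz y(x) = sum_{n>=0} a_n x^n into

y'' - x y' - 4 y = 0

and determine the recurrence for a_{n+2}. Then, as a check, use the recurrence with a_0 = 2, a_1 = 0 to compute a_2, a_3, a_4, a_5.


Substitute y = sum_n a_n x^n.
y''(x) has coefficient (n+2)(n+1) a_{n+2} at x^n;
-x y'(x) has coefficient -n a_n at x^n (shift);
-4 y(x) has coefficient -4 a_n at x^n.
Matching x^n: (n+2)(n+1) a_{n+2} + (-n - 4) a_n = 0.
Thus a_{n+2} = (n + 4) / ((n+1)(n+2)) * a_n.

Check with a_0 = 2, a_1 = 0 (apply the recurrence for n = 0, 1, 2, 3): a_0 = 2, a_1 = 0, a_2 = 4, a_3 = 0, a_4 = 2, a_5 = 0.

a_(n+2) = (n + 4) / ((n+1)(n+2)) * a_n; check: a_0 = 2, a_1 = 0, a_2 = 4, a_3 = 0, a_4 = 2, a_5 = 0


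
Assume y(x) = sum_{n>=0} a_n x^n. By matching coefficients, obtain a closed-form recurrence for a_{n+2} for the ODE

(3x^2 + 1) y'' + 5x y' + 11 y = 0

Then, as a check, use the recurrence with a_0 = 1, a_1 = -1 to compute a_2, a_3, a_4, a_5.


Substitute y = sum_n a_n x^n.
(1 + 3 x^2) y'' contributes (n+2)(n+1) a_{n+2} + 3 n(n-1) a_n at x^n.
5 x y'(x) contributes 5 n a_n at x^n.
11 y(x) contributes 11 a_n at x^n.
Matching x^n: (n+2)(n+1) a_{n+2} + (3 n(n-1) + 5 n + 11) a_n = 0.
Thus a_{n+2} = (-3 n(n-1) - 5 n - 11) / ((n+1)(n+2)) * a_n.

Check with a_0 = 1, a_1 = -1 (apply the recurrence for n = 0, 1, 2, 3): a_0 = 1, a_1 = -1, a_2 = -11/2, a_3 = 8/3, a_4 = 99/8, a_5 = -88/15.

a_(n+2) = (-3 n(n-1) - 5 n - 11) / ((n+1)(n+2)) * a_n; check: a_0 = 1, a_1 = -1, a_2 = -11/2, a_3 = 8/3, a_4 = 99/8, a_5 = -88/15


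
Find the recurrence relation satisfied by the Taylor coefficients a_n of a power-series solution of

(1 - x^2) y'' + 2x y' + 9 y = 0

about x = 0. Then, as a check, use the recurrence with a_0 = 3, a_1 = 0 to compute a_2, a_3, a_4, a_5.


Substitute y = sum_n a_n x^n.
(1 - 1 x^2) y'' contributes (n+2)(n+1) a_{n+2} - n(n-1) a_n at x^n.
2 x y'(x) contributes 2 n a_n at x^n.
9 y(x) contributes 9 a_n at x^n.
Matching x^n: (n+2)(n+1) a_{n+2} + (-n(n-1) + 2 n + 9) a_n = 0.
Thus a_{n+2} = (n(n-1) - 2 n - 9) / ((n+1)(n+2)) * a_n.

Check with a_0 = 3, a_1 = 0 (apply the recurrence for n = 0, 1, 2, 3): a_0 = 3, a_1 = 0, a_2 = -27/2, a_3 = 0, a_4 = 99/8, a_5 = 0.

a_(n+2) = (n(n-1) - 2 n - 9) / ((n+1)(n+2)) * a_n; check: a_0 = 3, a_1 = 0, a_2 = -27/2, a_3 = 0, a_4 = 99/8, a_5 = 0


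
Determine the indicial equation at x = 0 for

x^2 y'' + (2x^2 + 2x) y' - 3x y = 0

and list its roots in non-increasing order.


Divide by x^2 to reach normal form y'' + P_1(x) y' + P_2(x) y = 0 with P_1(x) = 2 + 2/x and P_2(x) = -3/x.
x = 0 is a singular point because the y'-coefficient 2 + 2/x has a pole at x = 0 and the y-coefficient -3/x has a pole at x = 0.
It is a regular singular point because x P_1(x) = p(x) = 2x + 2 and x^2 P_2(x) = q(x) = -3x are polynomials, hence analytic at x = 0.
p(0) = 2,  q(0) = 0.
Indicial equation: r(r-1) + p(0) r + q(0) = 0, i.e. r^2 + (p(0) - 1) r + q(0) = 0, i.e. r^2 + 1 r = 0.
Discriminant: (1)^2 - 4(0) = 1, so r = (-1 ± 1)/2.
Solving: r_1 = 0, r_2 = -1.

indicial: r^2 + 1 r = 0; roots r_1 = 0, r_2 = -1


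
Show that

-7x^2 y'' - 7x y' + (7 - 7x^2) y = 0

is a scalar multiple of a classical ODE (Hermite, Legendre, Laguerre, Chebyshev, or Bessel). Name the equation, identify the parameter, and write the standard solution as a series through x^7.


All three coefficients share the factor -7; dividing through by -7 gives  x^2 y'' + x y' + (x^2 - 1) y = 0.
This matches the Bessel equation x^2 y'' + x y' + (x^2 - nu^2) y = 0 with nu^2 = 1, so nu = 1; the solution bounded at x = 0 is J_1(x).
Frobenius at x = 0: indicial roots ±nu; for r = nu the recurrence k(k + 2nu) c_k = -c_{k-2} gives the standard series J_nu(x) = sum_{k>=0} (-1)^k / (k! (k+nu)!) (x/2)^(2k+nu). Evaluate the first 4 terms:
  k = 0: (-1)^0 / (0! * 1! * 2^1) x^1 = 1/(1*1*2) x^1 = (1/2) x^1
  k = 1: (-1)^1 / (1! * 2! * 2^3) x^3 = -1/(1*2*8) x^3 = (-1/16) x^3
  k = 2: (-1)^2 / (2! * 3! * 2^5) x^5 = 1/(2*6*32) x^5 = (1/384) x^5
  k = 3: (-1)^3 / (3! * 4! * 2^7) x^7 = -1/(6*24*128) x^7 = (-1/18432) x^7
Hence J_1(x) = -x^7/18432 + x^5/384 - x^3/16 + x/2 + ....

J_1(x); series = -x^7/18432 + x^5/384 - x^3/16 + x/2


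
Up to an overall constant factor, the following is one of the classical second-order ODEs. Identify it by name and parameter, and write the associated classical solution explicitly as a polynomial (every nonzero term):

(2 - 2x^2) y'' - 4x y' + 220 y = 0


All three coefficients share the factor 2; dividing through by 2 gives  (1 - x^2) y'' - 2x y' + 110 y = 0.
This matches the Legendre equation (1 - x^2) y'' - 2x y' + n(n+1) y = 0 (note the -2x y' term) with n(n+1) = 110, so n = 10; the polynomial solution is P_10(x).
With y = sum_k a_k x^k, matching x^k gives (k+2)(k+1) a_{k+2} = [k(k+1) - n(n+1)] a_k = (k - 10)(k + 11) a_k. The right side vanishes at k = 10, so the series with the parity of 10 terminates at degree 10.
Standard normalization (P_n(1) = 1): leading coefficient (2n)!/(2^n (n!)^2) = 2432902008176640000/(1024*13168189440000) = 46189/256, so a_10 = 46189/256. Work downward with a_k = (k+1)(k+2) a_{k+2} / ((k - 10)(k + 11)):
  a_8 = (9)(10)(46189/256) / ((8 - 10)(8 + 11)) = (2078505/128)/(-38) = -109395/256
  a_6 = (7)(8)(-109395/256) / ((6 - 10)(6 + 11)) = (-765765/32)/(-68) = 45045/128
  a_4 = (5)(6)(45045/128) / ((4 - 10)(4 + 11)) = (675675/64)/(-90) = -15015/128
  a_2 = (3)(4)(-15015/128) / ((2 - 10)(2 + 11)) = (-45045/32)/(-104) = 3465/256
  a_0 = (1)(2)(3465/256) / ((0 - 10)(0 + 11)) = (3465/128)/(-110) = -63/256
Hence P_10(x) = 46189 x^10/256 - 109395 x^8/256 + 45045 x^6/128 - 15015 x^4/128 + 3465 x^2/256 - 63/256.

P_10(x); series = 46189 x^10/256 - 109395 x^8/256 + 45045 x^6/128 - 15015 x^4/128 + 3465 x^2/256 - 63/256


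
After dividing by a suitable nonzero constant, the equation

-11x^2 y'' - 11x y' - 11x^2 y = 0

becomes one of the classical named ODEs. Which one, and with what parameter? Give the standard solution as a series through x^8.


All three coefficients share the factor -11; dividing through by -11 gives  x^2 y'' + x y' + x^2 y = 0.
This matches the Bessel equation x^2 y'' + x y' + (x^2 - nu^2) y = 0 with nu^2 = 0, so nu = 0; the solution bounded at x = 0 is J_0(x).
Frobenius at x = 0: indicial roots ±nu; for r = nu the recurrence k(k + 2nu) c_k = -c_{k-2} gives the standard series J_nu(x) = sum_{k>=0} (-1)^k / (k! (k+nu)!) (x/2)^(2k+nu). Evaluate the first 5 terms:
  k = 0: (-1)^0 / (0! * 0! * 2^0) x^0 = 1/(1*1*1) x^0 = (1) x^0
  k = 1: (-1)^1 / (1! * 1! * 2^2) x^2 = -1/(1*1*4) x^2 = (-1/4) x^2
  k = 2: (-1)^2 / (2! * 2! * 2^4) x^4 = 1/(2*2*16) x^4 = (1/64) x^4
  k = 3: (-1)^3 / (3! * 3! * 2^6) x^6 = -1/(6*6*64) x^6 = (-1/2304) x^6
  k = 4: (-1)^4 / (4! * 4! * 2^8) x^8 = 1/(24*24*256) x^8 = (1/147456) x^8
Hence J_0(x) = x^8/147456 - x^6/2304 + x^4/64 - x^2/4 + 1 + ....

J_0(x); series = x^8/147456 - x^6/2304 + x^4/64 - x^2/4 + 1


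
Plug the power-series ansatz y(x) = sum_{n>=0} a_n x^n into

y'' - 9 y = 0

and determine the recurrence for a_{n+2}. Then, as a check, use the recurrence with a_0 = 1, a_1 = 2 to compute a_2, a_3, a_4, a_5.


Substitute y = sum_n a_n x^n into y'' + (const) y = 0.
y''(x) = sum_{n>=0} (n+2)(n+1) a_{n+2} x^n.
The ODE becomes sum_n [(n+2)(n+1) a_{n+2} - 9 a_n] x^n = 0.
Setting each coefficient to zero gives the recurrence:
  (n+2)(n+1) a_{n+2} - 9 a_n = 0,
  a_{n+2} = 9 / ((n+1)(n+2)) a_n.

Check with a_0 = 1, a_1 = 2 (apply the recurrence for n = 0, 1, 2, 3): a_0 = 1, a_1 = 2, a_2 = 9/2, a_3 = 3, a_4 = 27/8, a_5 = 27/20.

a_{n+2} = 9/((n+1)(n+2)) * a_n; check: a_0 = 1, a_1 = 2, a_2 = 9/2, a_3 = 3, a_4 = 27/8, a_5 = 27/20


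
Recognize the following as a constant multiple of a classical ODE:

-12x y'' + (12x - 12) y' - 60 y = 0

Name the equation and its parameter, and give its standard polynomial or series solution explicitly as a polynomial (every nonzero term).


All three coefficients share the factor -12; dividing through by -12 gives  x y'' + (1 - x) y' + 5 y = 0.
This matches the Laguerre equation x y'' + (1 - x) y' + n y = 0 with n = 5; the polynomial solution is L_5(x).
With y = sum_k a_k x^k, matching x^k gives (k+1)k a_{k+1} + (k+1) a_{k+1} - k a_k + n a_k = 0, i.e. (k+1)^2 a_{k+1} = (k - n) a_k = (k - 5) a_k. The right side vanishes at k = 5, so the series terminates at degree 5.
Standard normalization L_n(0) = 1 gives a_0 = 1. Work upward with a_{k+1} = (k - 5) a_k / (k+1)^2:
  a_1 = (0 - 5)(1) / 1^2 = -5/1 = -5
  a_2 = (1 - 5)(-5) / 2^2 = 20/4 = 5
  a_3 = (2 - 5)(5) / 3^2 = -15/9 = -5/3
  a_4 = (3 - 5)(-5/3) / 4^2 = (10/3)/16 = 5/24
  a_5 = (4 - 5)(5/24) / 5^2 = (-5/24)/25 = -1/120
Hence L_5(x) = -x^5/120 + 5 x^4/24 - 5 x^3/3 + 5 x^2 - 5 x + 1.

L_5(x); series = -x^5/120 + 5 x^4/24 - 5 x^3/3 + 5 x^2 - 5 x + 1


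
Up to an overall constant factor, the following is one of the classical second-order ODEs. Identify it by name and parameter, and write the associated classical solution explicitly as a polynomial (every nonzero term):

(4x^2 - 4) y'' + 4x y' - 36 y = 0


All three coefficients share the factor -4; dividing through by -4 gives  (1 - x^2) y'' - x y' + 9 y = 0.
This matches the Chebyshev equation (1 - x^2) y'' - x y' + n^2 y = 0 (note the -x y' term, not -2x y') with n^2 = 9, so n = 3; the polynomial solution is T_3(x).
With y = sum_k a_k x^k, matching x^k gives (k+2)(k+1) a_{k+2} = (k^2 - n^2) a_k = (k - 3)(k + 3) a_k. The right side vanishes at k = 3, so the series with the parity of 3 terminates at degree 3.
Standard normalization: leading coefficient of T_n is 2^(n-1), so a_3 = 2^2 = 4. Work downward with a_k = (k+1)(k+2) a_{k+2} / ((k - 3)(k + 3)):
  a_1 = (2)(3)(4) / ((1 - 3)(1 + 3)) = 24/(-8) = -3
Hence T_3(x) = 4 x^3 - 3 x.

T_3(x); series = 4 x^3 - 3 x


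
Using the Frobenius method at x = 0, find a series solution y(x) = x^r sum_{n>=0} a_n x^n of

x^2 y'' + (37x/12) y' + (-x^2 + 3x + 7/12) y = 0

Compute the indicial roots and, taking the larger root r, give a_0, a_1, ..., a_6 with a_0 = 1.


Write in Frobenius form y'' + (p(x)/x) y' + (q(x)/x^2) y = 0:
  p(x) = 37/12,  q(x) = -x^2 + 3x + 7/12.
Indicial equation: r(r-1) + (37/12) r + (7/12) = 0 -> roots r_1 = -1/3, r_2 = -7/4.
Take r = r_1 = -1/3. Let y(x) = x^r sum_{n>=0} a_n x^n with a_0 = 1.
Substitute y = x^r sum a_n x^n and match x^{r+n}. The recurrence is
  D(n) a_n + 3 a_{n-1} - 1 a_{n-2} = 0,  where D(n) = (r+n)(r+n-1) + (37/12)(r+n) + (7/12).
  a_n = [-3 a_{n-1} + 1 a_{n-2}] / D(n).
Since the indicial polynomial factors as (r - r_1)(r - r_2), D(n) = (r_1 + n - r_1)(r_1 + n - r_2) = n(n + 17/12).
Evaluating step by step (a_0 = 1):
  n = 1: D(1) = 1(1 + 17/12) = 29/12; numerator = -3(1) = -3; a_1 = (-3)/(29/12) = -36/29
  n = 2: D(2) = 2(2 + 17/12) = 41/6; numerator = -3(-36/29) + 1(1) = 137/29; a_2 = (137/29)/(41/6) = 822/1189
  n = 3: D(3) = 3(3 + 17/12) = 53/4; numerator = -3(822/1189) + 1(-36/29) = -3942/1189; a_3 = (-3942/1189)/(53/4) = -15768/63017
  n = 4: D(4) = 4(4 + 17/12) = 65/3; numerator = -3(-15768/63017) + 1(822/1189) = 90870/63017; a_4 = (90870/63017)/(65/3) = 4194/63017
  n = 5: D(5) = 5(5 + 17/12) = 385/12; numerator = -3(4194/63017) + 1(-15768/63017) = -28350/63017; a_5 = (-28350/63017)/(385/12) = -9720/693187
  n = 6: D(6) = 6(6 + 17/12) = 89/2; numerator = -3(-9720/693187) + 1(4194/63017) = 75294/693187; a_6 = (75294/693187)/(89/2) = 1692/693187

r = -1/3; a_0 = 1; a_1 = -36/29; a_2 = 822/1189; a_3 = -15768/63017; a_4 = 4194/63017; a_5 = -9720/693187; a_6 = 1692/693187


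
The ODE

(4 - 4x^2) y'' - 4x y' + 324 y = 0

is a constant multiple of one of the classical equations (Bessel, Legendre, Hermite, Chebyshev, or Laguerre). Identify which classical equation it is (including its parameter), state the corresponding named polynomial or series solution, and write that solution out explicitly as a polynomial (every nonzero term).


All three coefficients share the factor 4; dividing through by 4 gives  (1 - x^2) y'' - x y' + 81 y = 0.
This matches the Chebyshev equation (1 - x^2) y'' - x y' + n^2 y = 0 (note the -x y' term, not -2x y') with n^2 = 81, so n = 9; the polynomial solution is T_9(x).
With y = sum_k a_k x^k, matching x^k gives (k+2)(k+1) a_{k+2} = (k^2 - n^2) a_k = (k - 9)(k + 9) a_k. The right side vanishes at k = 9, so the series with the parity of 9 terminates at degree 9.
Standard normalization: leading coefficient of T_n is 2^(n-1), so a_9 = 2^8 = 256. Work downward with a_k = (k+1)(k+2) a_{k+2} / ((k - 9)(k + 9)):
  a_7 = (8)(9)(256) / ((7 - 9)(7 + 9)) = 18432/(-32) = -576
  a_5 = (6)(7)(-576) / ((5 - 9)(5 + 9)) = -24192/(-56) = 432
  a_3 = (4)(5)(432) / ((3 - 9)(3 + 9)) = 8640/(-72) = -120
  a_1 = (2)(3)(-120) / ((1 - 9)(1 + 9)) = -720/(-80) = 9
Hence T_9(x) = 256 x^9 - 576 x^7 + 432 x^5 - 120 x^3 + 9 x.

T_9(x); series = 256 x^9 - 576 x^7 + 432 x^5 - 120 x^3 + 9 x


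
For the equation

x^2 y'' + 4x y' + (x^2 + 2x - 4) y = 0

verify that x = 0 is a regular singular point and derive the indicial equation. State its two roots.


Divide by x^2 to reach normal form y'' + P_1(x) y' + P_2(x) y = 0 with P_1(x) = 4/x and P_2(x) = 1 + 2/x - 4/x^2.
x = 0 is a singular point because the y'-coefficient 4/x has a pole at x = 0 and the y-coefficient 1 + 2/x - 4/x^2 has a pole at x = 0.
It is a regular singular point because x P_1(x) = p(x) = 4 and x^2 P_2(x) = q(x) = x^2 + 2x - 4 are polynomials, hence analytic at x = 0.
p(0) = 4,  q(0) = -4.
Indicial equation: r(r-1) + p(0) r + q(0) = 0, i.e. r^2 + (p(0) - 1) r + q(0) = 0, i.e. r^2 + 3 r - 4 = 0.
Discriminant: (3)^2 - 4(-4) = 25, so r = (-3 ± 5)/2.
Solving: r_1 = 1, r_2 = -4.

indicial: r^2 + 3 r - 4 = 0; roots r_1 = 1, r_2 = -4


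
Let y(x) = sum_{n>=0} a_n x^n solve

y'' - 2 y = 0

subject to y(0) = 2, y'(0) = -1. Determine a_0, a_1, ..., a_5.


Ansatz: y(x) = sum_{n>=0} a_n x^n, so y'(x) = sum_{n>=1} n a_n x^(n-1) and y''(x) = sum_{n>=2} n(n-1) a_n x^(n-2).
Substitute into P(x) y'' + Q(x) y' + R(x) y = 0 with P(x) = 1, Q(x) = 0, R(x) = -2, and match powers of x.
Initial conditions: a_0 = 2, a_1 = -1.
Setting the coefficient of each power of x to zero and solving order by order (substituting the coefficients already found):
  x^0: 2 a_2 - 2 a_0 = 0  ->  2 a_2 = 2 a_0 = 4  ->  a_2 = 2
  x^1: 6 a_3 - 2 a_1 = 0  ->  6 a_3 = 2 a_1 = -2  ->  a_3 = -1/3
  x^2: 12 a_4 - 2 a_2 = 0  ->  12 a_4 = 2 a_2 = 4  ->  a_4 = 1/3
  x^3: 20 a_5 - 2 a_3 = 0  ->  20 a_5 = 2 a_3 = -2/3  ->  a_5 = -1/30
Truncated series: y(x) = 2 - x + 2 x^2 - (1/3) x^3 + (1/3) x^4 - (1/30) x^5 + O(x^6).

a_0 = 2; a_1 = -1; a_2 = 2; a_3 = -1/3; a_4 = 1/3; a_5 = -1/30


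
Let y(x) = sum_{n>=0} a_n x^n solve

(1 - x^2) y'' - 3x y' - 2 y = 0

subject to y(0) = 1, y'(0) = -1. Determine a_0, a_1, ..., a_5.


Ansatz: y(x) = sum_{n>=0} a_n x^n, so y'(x) = sum_{n>=1} n a_n x^(n-1) and y''(x) = sum_{n>=2} n(n-1) a_n x^(n-2).
Substitute into P(x) y'' + Q(x) y' + R(x) y = 0 with P(x) = 1 - x^2, Q(x) = -3x, R(x) = -2, and match powers of x.
Initial conditions: a_0 = 1, a_1 = -1.
Setting the coefficient of each power of x to zero and solving order by order (substituting the coefficients already found):
  x^0: 2 a_2 - 2 a_0 = 0  ->  2 a_2 = 2 a_0 = 2  ->  a_2 = 1
  x^1: 6 a_3 - 5 a_1 = 0  ->  6 a_3 = 5 a_1 = -5  ->  a_3 = -5/6
  x^2: 12 a_4 - 10 a_2 = 0  ->  12 a_4 = 10 a_2 = 10  ->  a_4 = 5/6
  x^3: 20 a_5 - 17 a_3 = 0  ->  20 a_5 = 17 a_3 = -85/6  ->  a_5 = -17/24
Truncated series: y(x) = 1 - x + x^2 - (5/6) x^3 + (5/6) x^4 - (17/24) x^5 + O(x^6).

a_0 = 1; a_1 = -1; a_2 = 1; a_3 = -5/6; a_4 = 5/6; a_5 = -17/24


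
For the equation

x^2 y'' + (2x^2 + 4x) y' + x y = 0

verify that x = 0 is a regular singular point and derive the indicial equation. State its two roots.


Divide by x^2 to reach normal form y'' + P_1(x) y' + P_2(x) y = 0 with P_1(x) = 2 + 4/x and P_2(x) = 1/x.
x = 0 is a singular point because the y'-coefficient 2 + 4/x has a pole at x = 0 and the y-coefficient 1/x has a pole at x = 0.
It is a regular singular point because x P_1(x) = p(x) = 2x + 4 and x^2 P_2(x) = q(x) = x are polynomials, hence analytic at x = 0.
p(0) = 4,  q(0) = 0.
Indicial equation: r(r-1) + p(0) r + q(0) = 0, i.e. r^2 + (p(0) - 1) r + q(0) = 0, i.e. r^2 + 3 r = 0.
Discriminant: (3)^2 - 4(0) = 9, so r = (-3 ± 3)/2.
Solving: r_1 = 0, r_2 = -3.

indicial: r^2 + 3 r = 0; roots r_1 = 0, r_2 = -3


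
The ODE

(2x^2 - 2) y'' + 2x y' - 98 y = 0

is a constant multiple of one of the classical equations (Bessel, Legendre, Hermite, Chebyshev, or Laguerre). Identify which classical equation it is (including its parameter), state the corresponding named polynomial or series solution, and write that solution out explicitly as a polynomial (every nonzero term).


All three coefficients share the factor -2; dividing through by -2 gives  (1 - x^2) y'' - x y' + 49 y = 0.
This matches the Chebyshev equation (1 - x^2) y'' - x y' + n^2 y = 0 (note the -x y' term, not -2x y') with n^2 = 49, so n = 7; the polynomial solution is T_7(x).
With y = sum_k a_k x^k, matching x^k gives (k+2)(k+1) a_{k+2} = (k^2 - n^2) a_k = (k - 7)(k + 7) a_k. The right side vanishes at k = 7, so the series with the parity of 7 terminates at degree 7.
Standard normalization: leading coefficient of T_n is 2^(n-1), so a_7 = 2^6 = 64. Work downward with a_k = (k+1)(k+2) a_{k+2} / ((k - 7)(k + 7)):
  a_5 = (6)(7)(64) / ((5 - 7)(5 + 7)) = 2688/(-24) = -112
  a_3 = (4)(5)(-112) / ((3 - 7)(3 + 7)) = -2240/(-40) = 56
  a_1 = (2)(3)(56) / ((1 - 7)(1 + 7)) = 336/(-48) = -7
Hence T_7(x) = 64 x^7 - 112 x^5 + 56 x^3 - 7 x.

T_7(x); series = 64 x^7 - 112 x^5 + 56 x^3 - 7 x


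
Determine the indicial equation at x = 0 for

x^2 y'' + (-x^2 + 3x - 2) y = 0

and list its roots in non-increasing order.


Divide by x^2 to reach normal form y'' + P_1(x) y' + P_2(x) y = 0 with P_1(x) = 0 and P_2(x) = -1 + 3/x - 2/x^2.
x = 0 is a singular point because the y-coefficient -1 + 3/x - 2/x^2 has a pole at x = 0.
It is a regular singular point because x P_1(x) = p(x) = 0 and x^2 P_2(x) = q(x) = -x^2 + 3x - 2 are polynomials, hence analytic at x = 0.
p(0) = 0,  q(0) = -2.
Indicial equation: r(r-1) + p(0) r + q(0) = 0, i.e. r^2 + (p(0) - 1) r + q(0) = 0, i.e. r^2 - 1 r - 2 = 0.
Discriminant: (-1)^2 - 4(-2) = 9, so r = (1 ± 3)/2.
Solving: r_1 = 2, r_2 = -1.

indicial: r^2 - 1 r - 2 = 0; roots r_1 = 2, r_2 = -1


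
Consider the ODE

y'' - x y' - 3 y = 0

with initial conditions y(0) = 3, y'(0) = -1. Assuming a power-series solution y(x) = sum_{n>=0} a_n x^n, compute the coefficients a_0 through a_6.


Ansatz: y(x) = sum_{n>=0} a_n x^n, so y'(x) = sum_{n>=1} n a_n x^(n-1) and y''(x) = sum_{n>=2} n(n-1) a_n x^(n-2).
Substitute into P(x) y'' + Q(x) y' + R(x) y = 0 with P(x) = 1, Q(x) = -x, R(x) = -3, and match powers of x.
Initial conditions: a_0 = 3, a_1 = -1.
Setting the coefficient of each power of x to zero and solving order by order (substituting the coefficients already found):
  x^0: 2 a_2 - 3 a_0 = 0  ->  2 a_2 = 3 a_0 = 9  ->  a_2 = 9/2
  x^1: 6 a_3 - 4 a_1 = 0  ->  6 a_3 = 4 a_1 = -4  ->  a_3 = -2/3
  x^2: 12 a_4 - 5 a_2 = 0  ->  12 a_4 = 5 a_2 = 45/2  ->  a_4 = 15/8
  x^3: 20 a_5 - 6 a_3 = 0  ->  20 a_5 = 6 a_3 = -4  ->  a_5 = -1/5
  x^4: 30 a_6 - 7 a_4 = 0  ->  30 a_6 = 7 a_4 = 105/8  ->  a_6 = 7/16
Truncated series: y(x) = 3 - x + (9/2) x^2 - (2/3) x^3 + (15/8) x^4 - (1/5) x^5 + (7/16) x^6 + O(x^7).

a_0 = 3; a_1 = -1; a_2 = 9/2; a_3 = -2/3; a_4 = 15/8; a_5 = -1/5; a_6 = 7/16


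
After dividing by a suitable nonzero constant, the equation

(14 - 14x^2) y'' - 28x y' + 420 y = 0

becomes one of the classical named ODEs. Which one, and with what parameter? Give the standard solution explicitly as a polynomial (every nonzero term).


All three coefficients share the factor 14; dividing through by 14 gives  (1 - x^2) y'' - 2x y' + 30 y = 0.
This matches the Legendre equation (1 - x^2) y'' - 2x y' + n(n+1) y = 0 (note the -2x y' term) with n(n+1) = 30, so n = 5; the polynomial solution is P_5(x).
With y = sum_k a_k x^k, matching x^k gives (k+2)(k+1) a_{k+2} = [k(k+1) - n(n+1)] a_k = (k - 5)(k + 6) a_k. The right side vanishes at k = 5, so the series with the parity of 5 terminates at degree 5.
Standard normalization (P_n(1) = 1): leading coefficient (2n)!/(2^n (n!)^2) = 3628800/(32*14400) = 63/8, so a_5 = 63/8. Work downward with a_k = (k+1)(k+2) a_{k+2} / ((k - 5)(k + 6)):
  a_3 = (4)(5)(63/8) / ((3 - 5)(3 + 6)) = (315/2)/(-18) = -35/4
  a_1 = (2)(3)(-35/4) / ((1 - 5)(1 + 6)) = (-105/2)/(-28) = 15/8
Hence P_5(x) = 63 x^5/8 - 35 x^3/4 + 15 x/8.

P_5(x); series = 63 x^5/8 - 35 x^3/4 + 15 x/8


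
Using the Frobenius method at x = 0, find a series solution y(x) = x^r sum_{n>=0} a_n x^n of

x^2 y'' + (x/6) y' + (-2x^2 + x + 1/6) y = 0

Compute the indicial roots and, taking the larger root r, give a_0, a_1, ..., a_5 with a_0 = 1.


Write in Frobenius form y'' + (p(x)/x) y' + (q(x)/x^2) y = 0:
  p(x) = 1/6,  q(x) = -2x^2 + x + 1/6.
Indicial equation: r(r-1) + (1/6) r + (1/6) = 0 -> roots r_1 = 1/2, r_2 = 1/3.
Take r = r_1 = 1/2. Let y(x) = x^r sum_{n>=0} a_n x^n with a_0 = 1.
Substitute y = x^r sum a_n x^n and match x^{r+n}. The recurrence is
  D(n) a_n + 1 a_{n-1} - 2 a_{n-2} = 0,  where D(n) = (r+n)(r+n-1) + (1/6)(r+n) + (1/6).
  a_n = [-1 a_{n-1} + 2 a_{n-2}] / D(n).
Since the indicial polynomial factors as (r - r_1)(r - r_2), D(n) = (r_1 + n - r_1)(r_1 + n - r_2) = n(n + 1/6).
Evaluating step by step (a_0 = 1):
  n = 1: D(1) = 1(1 + 1/6) = 7/6; numerator = -1(1) = -1; a_1 = (-1)/(7/6) = -6/7
  n = 2: D(2) = 2(2 + 1/6) = 13/3; numerator = -1(-6/7) + 2(1) = 20/7; a_2 = (20/7)/(13/3) = 60/91
  n = 3: D(3) = 3(3 + 1/6) = 19/2; numerator = -1(60/91) + 2(-6/7) = -216/91; a_3 = (-216/91)/(19/2) = -432/1729
  n = 4: D(4) = 4(4 + 1/6) = 50/3; numerator = -1(-432/1729) + 2(60/91) = 2712/1729; a_4 = (2712/1729)/(50/3) = 4068/43225
  n = 5: D(5) = 5(5 + 1/6) = 155/6; numerator = -1(4068/43225) + 2(-432/1729) = -25668/43225; a_5 = (-25668/43225)/(155/6) = -4968/216125

r = 1/2; a_0 = 1; a_1 = -6/7; a_2 = 60/91; a_3 = -432/1729; a_4 = 4068/43225; a_5 = -4968/216125


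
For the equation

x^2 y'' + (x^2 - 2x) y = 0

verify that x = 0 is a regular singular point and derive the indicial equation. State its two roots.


Divide by x^2 to reach normal form y'' + P_1(x) y' + P_2(x) y = 0 with P_1(x) = 0 and P_2(x) = 1 - 2/x.
x = 0 is a singular point because the y-coefficient 1 - 2/x has a pole at x = 0.
It is a regular singular point because x P_1(x) = p(x) = 0 and x^2 P_2(x) = q(x) = x^2 - 2x are polynomials, hence analytic at x = 0.
p(0) = 0,  q(0) = 0.
Indicial equation: r(r-1) + p(0) r + q(0) = 0, i.e. r^2 + (p(0) - 1) r + q(0) = 0, i.e. r^2 - 1 r = 0.
Discriminant: (-1)^2 - 4(0) = 1, so r = (1 ± 1)/2.
Solving: r_1 = 1, r_2 = 0.

indicial: r^2 - 1 r = 0; roots r_1 = 1, r_2 = 0


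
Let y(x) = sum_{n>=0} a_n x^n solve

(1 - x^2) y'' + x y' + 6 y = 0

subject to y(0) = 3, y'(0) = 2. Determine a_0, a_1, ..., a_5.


Ansatz: y(x) = sum_{n>=0} a_n x^n, so y'(x) = sum_{n>=1} n a_n x^(n-1) and y''(x) = sum_{n>=2} n(n-1) a_n x^(n-2).
Substitute into P(x) y'' + Q(x) y' + R(x) y = 0 with P(x) = 1 - x^2, Q(x) = x, R(x) = 6, and match powers of x.
Initial conditions: a_0 = 3, a_1 = 2.
Setting the coefficient of each power of x to zero and solving order by order (substituting the coefficients already found):
  x^0: 2 a_2 + 6 a_0 = 0  ->  2 a_2 = -6 a_0 = -18  ->  a_2 = -9
  x^1: 6 a_3 + 7 a_1 = 0  ->  6 a_3 = -7 a_1 = -14  ->  a_3 = -7/3
  x^2: 12 a_4 + 6 a_2 = 0  ->  12 a_4 = -6 a_2 = 54  ->  a_4 = 9/2
  x^3: 20 a_5 + 3 a_3 = 0  ->  20 a_5 = -3 a_3 = 7  ->  a_5 = 7/20
Truncated series: y(x) = 3 + 2 x - 9 x^2 - (7/3) x^3 + (9/2) x^4 + (7/20) x^5 + O(x^6).

a_0 = 3; a_1 = 2; a_2 = -9; a_3 = -7/3; a_4 = 9/2; a_5 = 7/20


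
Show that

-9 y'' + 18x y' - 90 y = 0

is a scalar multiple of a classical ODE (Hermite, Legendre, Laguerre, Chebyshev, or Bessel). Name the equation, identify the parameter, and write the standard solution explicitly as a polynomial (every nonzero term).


All three coefficients share the factor -9; dividing through by -9 gives  y'' - 2x y' + 10 y = 0.
This matches the Hermite equation y'' - 2x y' + 2n y = 0 with 2n = 10, so n = 5; the polynomial solution is H_5(x).
With y = sum_k a_k x^k, matching x^k gives (k+2)(k+1) a_{k+2} = 2(k - n) a_k = 2(k - 5) a_k. The right side vanishes at k = 5, so the series with the parity of 5 terminates at degree 5.
Standard normalization: leading coefficient of H_n is 2^n, so a_5 = 2^5 = 32. Work downward with a_k = (k+1)(k+2) a_{k+2} / (2(k - n)):
  a_3 = (4)(5)(32) / (2(3 - 5)) = 640/(-4) = -160
  a_1 = (2)(3)(-160) / (2(1 - 5)) = -960/(-8) = 120
Hence H_5(x) = 32 x^5 - 160 x^3 + 120 x.

H_5(x); series = 32 x^5 - 160 x^3 + 120 x


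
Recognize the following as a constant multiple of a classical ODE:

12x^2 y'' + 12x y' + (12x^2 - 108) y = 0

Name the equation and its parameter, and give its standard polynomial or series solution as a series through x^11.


All three coefficients share the factor 12; dividing through by 12 gives  x^2 y'' + x y' + (x^2 - 9) y = 0.
This matches the Bessel equation x^2 y'' + x y' + (x^2 - nu^2) y = 0 with nu^2 = 9, so nu = 3; the solution bounded at x = 0 is J_3(x).
Frobenius at x = 0: indicial roots ±nu; for r = nu the recurrence k(k + 2nu) c_k = -c_{k-2} gives the standard series J_nu(x) = sum_{k>=0} (-1)^k / (k! (k+nu)!) (x/2)^(2k+nu). Evaluate the first 5 terms:
  k = 0: (-1)^0 / (0! * 3! * 2^3) x^3 = 1/(1*6*8) x^3 = (1/48) x^3
  k = 1: (-1)^1 / (1! * 4! * 2^5) x^5 = -1/(1*24*32) x^5 = (-1/768) x^5
  k = 2: (-1)^2 / (2! * 5! * 2^7) x^7 = 1/(2*120*128) x^7 = (1/30720) x^7
  k = 3: (-1)^3 / (3! * 6! * 2^9) x^9 = -1/(6*720*512) x^9 = (-1/2211840) x^9
  k = 4: (-1)^4 / (4! * 7! * 2^11) x^11 = 1/(24*5040*2048) x^11 = (1/247726080) x^11
Hence J_3(x) = x^11/247726080 - x^9/2211840 + x^7/30720 - x^5/768 + x^3/48 + ....

J_3(x); series = x^11/247726080 - x^9/2211840 + x^7/30720 - x^5/768 + x^3/48


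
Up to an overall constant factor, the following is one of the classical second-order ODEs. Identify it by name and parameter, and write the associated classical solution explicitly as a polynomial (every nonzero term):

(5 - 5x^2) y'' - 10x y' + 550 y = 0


All three coefficients share the factor 5; dividing through by 5 gives  (1 - x^2) y'' - 2x y' + 110 y = 0.
This matches the Legendre equation (1 - x^2) y'' - 2x y' + n(n+1) y = 0 (note the -2x y' term) with n(n+1) = 110, so n = 10; the polynomial solution is P_10(x).
With y = sum_k a_k x^k, matching x^k gives (k+2)(k+1) a_{k+2} = [k(k+1) - n(n+1)] a_k = (k - 10)(k + 11) a_k. The right side vanishes at k = 10, so the series with the parity of 10 terminates at degree 10.
Standard normalization (P_n(1) = 1): leading coefficient (2n)!/(2^n (n!)^2) = 2432902008176640000/(1024*13168189440000) = 46189/256, so a_10 = 46189/256. Work downward with a_k = (k+1)(k+2) a_{k+2} / ((k - 10)(k + 11)):
  a_8 = (9)(10)(46189/256) / ((8 - 10)(8 + 11)) = (2078505/128)/(-38) = -109395/256
  a_6 = (7)(8)(-109395/256) / ((6 - 10)(6 + 11)) = (-765765/32)/(-68) = 45045/128
  a_4 = (5)(6)(45045/128) / ((4 - 10)(4 + 11)) = (675675/64)/(-90) = -15015/128
  a_2 = (3)(4)(-15015/128) / ((2 - 10)(2 + 11)) = (-45045/32)/(-104) = 3465/256
  a_0 = (1)(2)(3465/256) / ((0 - 10)(0 + 11)) = (3465/128)/(-110) = -63/256
Hence P_10(x) = 46189 x^10/256 - 109395 x^8/256 + 45045 x^6/128 - 15015 x^4/128 + 3465 x^2/256 - 63/256.

P_10(x); series = 46189 x^10/256 - 109395 x^8/256 + 45045 x^6/128 - 15015 x^4/128 + 3465 x^2/256 - 63/256


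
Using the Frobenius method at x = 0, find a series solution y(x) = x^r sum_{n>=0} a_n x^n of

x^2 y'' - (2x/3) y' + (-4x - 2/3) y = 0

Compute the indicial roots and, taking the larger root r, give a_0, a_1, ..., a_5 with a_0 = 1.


Write in Frobenius form y'' + (p(x)/x) y' + (q(x)/x^2) y = 0:
  p(x) = -2/3,  q(x) = -4x - 2/3.
Indicial equation: r(r-1) + (-2/3) r + (-2/3) = 0 -> roots r_1 = 2, r_2 = -1/3.
Take r = r_1 = 2. Let y(x) = x^r sum_{n>=0} a_n x^n with a_0 = 1.
Substitute y = x^r sum a_n x^n and match x^{r+n}. The recurrence is
  D(n) a_n - 4 a_{n-1} = 0,  where D(n) = (r+n)(r+n-1) + (-2/3)(r+n) + (-2/3).
  a_n = 4 / D(n) * a_{n-1}.
Since the indicial polynomial factors as (r - r_1)(r - r_2), D(n) = (r_1 + n - r_1)(r_1 + n - r_2) = n(n + 7/3).
Evaluating step by step (a_0 = 1):
  n = 1: D(1) = 1(1 + 7/3) = 10/3; numerator = 4(1) = 4; a_1 = (4)/(10/3) = 6/5
  n = 2: D(2) = 2(2 + 7/3) = 26/3; numerator = 4(6/5) = 24/5; a_2 = (24/5)/(26/3) = 36/65
  n = 3: D(3) = 3(3 + 7/3) = 16; numerator = 4(36/65) = 144/65; a_3 = (144/65)/(16) = 9/65
  n = 4: D(4) = 4(4 + 7/3) = 76/3; numerator = 4(9/65) = 36/65; a_4 = (36/65)/(76/3) = 27/1235
  n = 5: D(5) = 5(5 + 7/3) = 110/3; numerator = 4(27/1235) = 108/1235; a_5 = (108/1235)/(110/3) = 162/67925

r = 2; a_0 = 1; a_1 = 6/5; a_2 = 36/65; a_3 = 9/65; a_4 = 27/1235; a_5 = 162/67925


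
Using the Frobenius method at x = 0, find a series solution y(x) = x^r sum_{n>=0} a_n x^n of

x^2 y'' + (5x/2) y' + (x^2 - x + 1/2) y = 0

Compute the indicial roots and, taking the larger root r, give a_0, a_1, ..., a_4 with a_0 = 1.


Write in Frobenius form y'' + (p(x)/x) y' + (q(x)/x^2) y = 0:
  p(x) = 5/2,  q(x) = x^2 - x + 1/2.
Indicial equation: r(r-1) + (5/2) r + (1/2) = 0 -> roots r_1 = -1/2, r_2 = -1.
Take r = r_1 = -1/2. Let y(x) = x^r sum_{n>=0} a_n x^n with a_0 = 1.
Substitute y = x^r sum a_n x^n and match x^{r+n}. The recurrence is
  D(n) a_n - 1 a_{n-1} + 1 a_{n-2} = 0,  where D(n) = (r+n)(r+n-1) + (5/2)(r+n) + (1/2).
  a_n = [1 a_{n-1} - 1 a_{n-2}] / D(n).
Since the indicial polynomial factors as (r - r_1)(r - r_2), D(n) = (r_1 + n - r_1)(r_1 + n - r_2) = n(n + 1/2).
Evaluating step by step (a_0 = 1):
  n = 1: D(1) = 1(1 + 1/2) = 3/2; numerator = 1(1) = 1; a_1 = (1)/(3/2) = 2/3
  n = 2: D(2) = 2(2 + 1/2) = 5; numerator = 1(2/3) - 1(1) = -1/3; a_2 = (-1/3)/(5) = -1/15
  n = 3: D(3) = 3(3 + 1/2) = 21/2; numerator = 1(-1/15) - 1(2/3) = -11/15; a_3 = (-11/15)/(21/2) = -22/315
  n = 4: D(4) = 4(4 + 1/2) = 18; numerator = 1(-22/315) - 1(-1/15) = -1/315; a_4 = (-1/315)/(18) = -1/5670

r = -1/2; a_0 = 1; a_1 = 2/3; a_2 = -1/15; a_3 = -22/315; a_4 = -1/5670


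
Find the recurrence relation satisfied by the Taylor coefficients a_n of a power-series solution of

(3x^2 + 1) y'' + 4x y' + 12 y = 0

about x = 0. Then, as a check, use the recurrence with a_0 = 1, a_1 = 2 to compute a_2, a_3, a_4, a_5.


Substitute y = sum_n a_n x^n.
(1 + 3 x^2) y'' contributes (n+2)(n+1) a_{n+2} + 3 n(n-1) a_n at x^n.
4 x y'(x) contributes 4 n a_n at x^n.
12 y(x) contributes 12 a_n at x^n.
Matching x^n: (n+2)(n+1) a_{n+2} + (3 n(n-1) + 4 n + 12) a_n = 0.
Thus a_{n+2} = (-3 n(n-1) - 4 n - 12) / ((n+1)(n+2)) * a_n.

Check with a_0 = 1, a_1 = 2 (apply the recurrence for n = 0, 1, 2, 3): a_0 = 1, a_1 = 2, a_2 = -6, a_3 = -16/3, a_4 = 13, a_5 = 56/5.

a_(n+2) = (-3 n(n-1) - 4 n - 12) / ((n+1)(n+2)) * a_n; check: a_0 = 1, a_1 = 2, a_2 = -6, a_3 = -16/3, a_4 = 13, a_5 = 56/5


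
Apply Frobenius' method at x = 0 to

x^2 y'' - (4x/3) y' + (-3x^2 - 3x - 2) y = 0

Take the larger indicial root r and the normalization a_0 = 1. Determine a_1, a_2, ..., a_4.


Write in Frobenius form y'' + (p(x)/x) y' + (q(x)/x^2) y = 0:
  p(x) = -4/3,  q(x) = -3x^2 - 3x - 2.
Indicial equation: r(r-1) + (-4/3) r + (-2) = 0 -> roots r_1 = 3, r_2 = -2/3.
Take r = r_1 = 3. Let y(x) = x^r sum_{n>=0} a_n x^n with a_0 = 1.
Substitute y = x^r sum a_n x^n and match x^{r+n}. The recurrence is
  D(n) a_n - 3 a_{n-1} - 3 a_{n-2} = 0,  where D(n) = (r+n)(r+n-1) + (-4/3)(r+n) + (-2).
  a_n = [3 a_{n-1} + 3 a_{n-2}] / D(n).
Since the indicial polynomial factors as (r - r_1)(r - r_2), D(n) = (r_1 + n - r_1)(r_1 + n - r_2) = n(n + 11/3).
Evaluating step by step (a_0 = 1):
  n = 1: D(1) = 1(1 + 11/3) = 14/3; numerator = 3(1) = 3; a_1 = (3)/(14/3) = 9/14
  n = 2: D(2) = 2(2 + 11/3) = 34/3; numerator = 3(9/14) + 3(1) = 69/14; a_2 = (69/14)/(34/3) = 207/476
  n = 3: D(3) = 3(3 + 11/3) = 20; numerator = 3(207/476) + 3(9/14) = 1539/476; a_3 = (1539/476)/(20) = 1539/9520
  n = 4: D(4) = 4(4 + 11/3) = 92/3; numerator = 3(1539/9520) + 3(207/476) = 17037/9520; a_4 = (17037/9520)/(92/3) = 51111/875840

r = 3; a_0 = 1; a_1 = 9/14; a_2 = 207/476; a_3 = 1539/9520; a_4 = 51111/875840


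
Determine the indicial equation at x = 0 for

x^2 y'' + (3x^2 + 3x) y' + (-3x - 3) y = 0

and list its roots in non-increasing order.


Divide by x^2 to reach normal form y'' + P_1(x) y' + P_2(x) y = 0 with P_1(x) = 3 + 3/x and P_2(x) = -3/x - 3/x^2.
x = 0 is a singular point because the y'-coefficient 3 + 3/x has a pole at x = 0 and the y-coefficient -3/x - 3/x^2 has a pole at x = 0.
It is a regular singular point because x P_1(x) = p(x) = 3x + 3 and x^2 P_2(x) = q(x) = -3x - 3 are polynomials, hence analytic at x = 0.
p(0) = 3,  q(0) = -3.
Indicial equation: r(r-1) + p(0) r + q(0) = 0, i.e. r^2 + (p(0) - 1) r + q(0) = 0, i.e. r^2 + 2 r - 3 = 0.
Discriminant: (2)^2 - 4(-3) = 16, so r = (-2 ± 4)/2.
Solving: r_1 = 1, r_2 = -3.

indicial: r^2 + 2 r - 3 = 0; roots r_1 = 1, r_2 = -3


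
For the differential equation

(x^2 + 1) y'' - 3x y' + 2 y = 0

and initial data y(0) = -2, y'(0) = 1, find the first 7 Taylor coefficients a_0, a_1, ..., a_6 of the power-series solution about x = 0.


Ansatz: y(x) = sum_{n>=0} a_n x^n, so y'(x) = sum_{n>=1} n a_n x^(n-1) and y''(x) = sum_{n>=2} n(n-1) a_n x^(n-2).
Substitute into P(x) y'' + Q(x) y' + R(x) y = 0 with P(x) = x^2 + 1, Q(x) = -3x, R(x) = 2, and match powers of x.
Initial conditions: a_0 = -2, a_1 = 1.
Setting the coefficient of each power of x to zero and solving order by order (substituting the coefficients already found):
  x^0: 2 a_2 + 2 a_0 = 0  ->  2 a_2 = -2 a_0 = 4  ->  a_2 = 2
  x^1: 6 a_3 - a_1 = 0  ->  6 a_3 = a_1 = 1  ->  a_3 = 1/6
  x^2: 12 a_4 - 2 a_2 = 0  ->  12 a_4 = 2 a_2 = 4  ->  a_4 = 1/3
  x^3: 20 a_5 - a_3 = 0  ->  20 a_5 = a_3 = 1/6  ->  a_5 = 1/120
  x^4: 30 a_6 + 2 a_4 = 0  ->  30 a_6 = -2 a_4 = -2/3  ->  a_6 = -1/45
Truncated series: y(x) = -2 + x + 2 x^2 + (1/6) x^3 + (1/3) x^4 + (1/120) x^5 - (1/45) x^6 + O(x^7).

a_0 = -2; a_1 = 1; a_2 = 2; a_3 = 1/6; a_4 = 1/3; a_5 = 1/120; a_6 = -1/45


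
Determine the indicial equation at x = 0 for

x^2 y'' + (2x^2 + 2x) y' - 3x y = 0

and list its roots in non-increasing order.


Divide by x^2 to reach normal form y'' + P_1(x) y' + P_2(x) y = 0 with P_1(x) = 2 + 2/x and P_2(x) = -3/x.
x = 0 is a singular point because the y'-coefficient 2 + 2/x has a pole at x = 0 and the y-coefficient -3/x has a pole at x = 0.
It is a regular singular point because x P_1(x) = p(x) = 2x + 2 and x^2 P_2(x) = q(x) = -3x are polynomials, hence analytic at x = 0.
p(0) = 2,  q(0) = 0.
Indicial equation: r(r-1) + p(0) r + q(0) = 0, i.e. r^2 + (p(0) - 1) r + q(0) = 0, i.e. r^2 + 1 r = 0.
Discriminant: (1)^2 - 4(0) = 1, so r = (-1 ± 1)/2.
Solving: r_1 = 0, r_2 = -1.

indicial: r^2 + 1 r = 0; roots r_1 = 0, r_2 = -1


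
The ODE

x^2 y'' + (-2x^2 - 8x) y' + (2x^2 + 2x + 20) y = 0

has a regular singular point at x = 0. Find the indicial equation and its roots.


Divide by x^2 to reach normal form y'' + P_1(x) y' + P_2(x) y = 0 with P_1(x) = -2 - 8/x and P_2(x) = 2 + 2/x + 20/x^2.
x = 0 is a singular point because the y'-coefficient -2 - 8/x has a pole at x = 0 and the y-coefficient 2 + 2/x + 20/x^2 has a pole at x = 0.
It is a regular singular point because x P_1(x) = p(x) = -2x - 8 and x^2 P_2(x) = q(x) = 2x^2 + 2x + 20 are polynomials, hence analytic at x = 0.
p(0) = -8,  q(0) = 20.
Indicial equation: r(r-1) + p(0) r + q(0) = 0, i.e. r^2 + (p(0) - 1) r + q(0) = 0, i.e. r^2 - 9 r + 20 = 0.
Discriminant: (-9)^2 - 4(20) = 1, so r = (9 ± 1)/2.
Solving: r_1 = 5, r_2 = 4.

indicial: r^2 - 9 r + 20 = 0; roots r_1 = 5, r_2 = 4


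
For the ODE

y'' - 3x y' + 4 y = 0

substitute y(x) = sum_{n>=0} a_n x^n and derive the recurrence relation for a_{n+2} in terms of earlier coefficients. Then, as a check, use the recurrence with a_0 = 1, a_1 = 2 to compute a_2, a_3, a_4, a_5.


Substitute y = sum_n a_n x^n.
y''(x) has coefficient (n+2)(n+1) a_{n+2} at x^n;
-3 x y'(x) has coefficient -3 n a_n at x^n (shift);
4 y(x) has coefficient 4 a_n at x^n.
Matching x^n: (n+2)(n+1) a_{n+2} + (-3n + 4) a_n = 0.
Thus a_{n+2} = (3n - 4) / ((n+1)(n+2)) * a_n.

Check with a_0 = 1, a_1 = 2 (apply the recurrence for n = 0, 1, 2, 3): a_0 = 1, a_1 = 2, a_2 = -2, a_3 = -1/3, a_4 = -1/3, a_5 = -1/12.

a_(n+2) = (3n - 4) / ((n+1)(n+2)) * a_n; check: a_0 = 1, a_1 = 2, a_2 = -2, a_3 = -1/3, a_4 = -1/3, a_5 = -1/12


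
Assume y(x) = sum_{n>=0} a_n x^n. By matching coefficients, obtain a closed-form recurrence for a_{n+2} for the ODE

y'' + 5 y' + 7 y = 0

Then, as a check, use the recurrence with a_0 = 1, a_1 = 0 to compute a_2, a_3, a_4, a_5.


Substitute y = sum_n a_n x^n.
y''(x) has coefficient (n+2)(n+1) a_{n+2} at x^n;
5 y'(x) has coefficient 5 (n+1) a_{n+1} at x^n;
7 y(x) has coefficient 7 a_n at x^n.
Matching x^n: (n+2)(n+1) a_{n+2} + 5 (n+1) a_{n+1} + 7 a_n = 0.
Thus a_{n+2} = [-5 (n+1) a_{n+1} - 7 a_n] / ((n+1)(n+2)).

Check with a_0 = 1, a_1 = 0 (apply the recurrence for n = 0, 1, 2, 3): a_0 = 1, a_1 = 0, a_2 = -7/2, a_3 = 35/6, a_4 = -21/4, a_5 = 77/24.

a_(n+2) = [-5 (n+1) a_(n+1) - 7 a_n] / ((n+1)(n+2)); check: a_0 = 1, a_1 = 0, a_2 = -7/2, a_3 = 35/6, a_4 = -21/4, a_5 = 77/24


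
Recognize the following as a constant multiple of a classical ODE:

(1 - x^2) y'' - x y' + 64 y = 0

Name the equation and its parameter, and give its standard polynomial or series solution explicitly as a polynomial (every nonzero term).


The equation is already in a standard form:  (1 - x^2) y'' - x y' + 64 y = 0.
This matches the Chebyshev equation (1 - x^2) y'' - x y' + n^2 y = 0 (note the -x y' term, not -2x y') with n^2 = 64, so n = 8; the polynomial solution is T_8(x).
With y = sum_k a_k x^k, matching x^k gives (k+2)(k+1) a_{k+2} = (k^2 - n^2) a_k = (k - 8)(k + 8) a_k. The right side vanishes at k = 8, so the series with the parity of 8 terminates at degree 8.
Standard normalization: leading coefficient of T_n is 2^(n-1), so a_8 = 2^7 = 128. Work downward with a_k = (k+1)(k+2) a_{k+2} / ((k - 8)(k + 8)):
  a_6 = (7)(8)(128) / ((6 - 8)(6 + 8)) = 7168/(-28) = -256
  a_4 = (5)(6)(-256) / ((4 - 8)(4 + 8)) = -7680/(-48) = 160
  a_2 = (3)(4)(160) / ((2 - 8)(2 + 8)) = 1920/(-60) = -32
  a_0 = (1)(2)(-32) / ((0 - 8)(0 + 8)) = -64/(-64) = 1
Hence T_8(x) = 128 x^8 - 256 x^6 + 160 x^4 - 32 x^2 + 1.

T_8(x); series = 128 x^8 - 256 x^6 + 160 x^4 - 32 x^2 + 1


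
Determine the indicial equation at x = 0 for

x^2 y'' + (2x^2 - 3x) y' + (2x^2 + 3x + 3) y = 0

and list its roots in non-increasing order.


Divide by x^2 to reach normal form y'' + P_1(x) y' + P_2(x) y = 0 with P_1(x) = 2 - 3/x and P_2(x) = 2 + 3/x + 3/x^2.
x = 0 is a singular point because the y'-coefficient 2 - 3/x has a pole at x = 0 and the y-coefficient 2 + 3/x + 3/x^2 has a pole at x = 0.
It is a regular singular point because x P_1(x) = p(x) = 2x - 3 and x^2 P_2(x) = q(x) = 2x^2 + 3x + 3 are polynomials, hence analytic at x = 0.
p(0) = -3,  q(0) = 3.
Indicial equation: r(r-1) + p(0) r + q(0) = 0, i.e. r^2 + (p(0) - 1) r + q(0) = 0, i.e. r^2 - 4 r + 3 = 0.
Discriminant: (-4)^2 - 4(3) = 4, so r = (4 ± 2)/2.
Solving: r_1 = 3, r_2 = 1.

indicial: r^2 - 4 r + 3 = 0; roots r_1 = 3, r_2 = 1


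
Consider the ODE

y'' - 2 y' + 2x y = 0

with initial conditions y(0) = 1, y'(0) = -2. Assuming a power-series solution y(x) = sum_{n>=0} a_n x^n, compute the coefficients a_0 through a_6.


Ansatz: y(x) = sum_{n>=0} a_n x^n, so y'(x) = sum_{n>=1} n a_n x^(n-1) and y''(x) = sum_{n>=2} n(n-1) a_n x^(n-2).
Substitute into P(x) y'' + Q(x) y' + R(x) y = 0 with P(x) = 1, Q(x) = -2, R(x) = 2x, and match powers of x.
Initial conditions: a_0 = 1, a_1 = -2.
Setting the coefficient of each power of x to zero and solving order by order (substituting the coefficients already found):
  x^0: 2 a_2 - 2 a_1 = 0  ->  2 a_2 = 2 a_1 = -4  ->  a_2 = -2
  x^1: 6 a_3 - 4 a_2 + 2 a_0 = 0  ->  6 a_3 = 4 a_2 - 2 a_0 = -10  ->  a_3 = -5/3
  x^2: 12 a_4 - 6 a_3 + 2 a_1 = 0  ->  12 a_4 = 6 a_3 - 2 a_1 = -6  ->  a_4 = -1/2
  x^3: 20 a_5 - 8 a_4 + 2 a_2 = 0  ->  20 a_5 = 8 a_4 - 2 a_2 = 0  ->  a_5 = 0
  x^4: 30 a_6 - 10 a_5 + 2 a_3 = 0  ->  30 a_6 = 10 a_5 - 2 a_3 = 10/3  ->  a_6 = 1/9
Truncated series: y(x) = 1 - 2 x - 2 x^2 - (5/3) x^3 - (1/2) x^4 + (1/9) x^6 + O(x^7).

a_0 = 1; a_1 = -2; a_2 = -2; a_3 = -5/3; a_4 = -1/2; a_5 = 0; a_6 = 1/9


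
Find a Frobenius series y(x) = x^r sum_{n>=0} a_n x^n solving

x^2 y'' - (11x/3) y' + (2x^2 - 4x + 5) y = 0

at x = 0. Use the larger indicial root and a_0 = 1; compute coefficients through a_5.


Write in Frobenius form y'' + (p(x)/x) y' + (q(x)/x^2) y = 0:
  p(x) = -11/3,  q(x) = 2x^2 - 4x + 5.
Indicial equation: r(r-1) + (-11/3) r + (5) = 0 -> roots r_1 = 3, r_2 = 5/3.
Take r = r_1 = 3. Let y(x) = x^r sum_{n>=0} a_n x^n with a_0 = 1.
Substitute y = x^r sum a_n x^n and match x^{r+n}. The recurrence is
  D(n) a_n - 4 a_{n-1} + 2 a_{n-2} = 0,  where D(n) = (r+n)(r+n-1) + (-11/3)(r+n) + (5).
  a_n = [4 a_{n-1} - 2 a_{n-2}] / D(n).
Since the indicial polynomial factors as (r - r_1)(r - r_2), D(n) = (r_1 + n - r_1)(r_1 + n - r_2) = n(n + 4/3).
Evaluating step by step (a_0 = 1):
  n = 1: D(1) = 1(1 + 4/3) = 7/3; numerator = 4(1) = 4; a_1 = (4)/(7/3) = 12/7
  n = 2: D(2) = 2(2 + 4/3) = 20/3; numerator = 4(12/7) - 2(1) = 34/7; a_2 = (34/7)/(20/3) = 51/70
  n = 3: D(3) = 3(3 + 4/3) = 13; numerator = 4(51/70) - 2(12/7) = -18/35; a_3 = (-18/35)/(13) = -18/455
  n = 4: D(4) = 4(4 + 4/3) = 64/3; numerator = 4(-18/455) - 2(51/70) = -21/13; a_4 = (-21/13)/(64/3) = -63/832
  n = 5: D(5) = 5(5 + 4/3) = 95/3; numerator = 4(-63/832) - 2(-18/455) = -1629/7280; a_5 = (-1629/7280)/(95/3) = -4887/691600

r = 3; a_0 = 1; a_1 = 12/7; a_2 = 51/70; a_3 = -18/455; a_4 = -63/832; a_5 = -4887/691600
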